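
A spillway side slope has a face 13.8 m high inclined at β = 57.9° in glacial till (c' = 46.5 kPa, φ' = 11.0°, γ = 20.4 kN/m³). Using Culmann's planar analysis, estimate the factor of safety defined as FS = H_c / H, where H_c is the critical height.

FS = 1.73

H_c = (4c'/γ) · sinβ cosφ' / [1 − cos(β − φ')]
    = (4·46.5/20.4) · sin57.9°·cos11.0° / [1 − cos46.9°]
    = 9.118 · 0.8316 / 0.3167 = 23.94 m
FS = H_c / H = 23.94 / 13.8 = 1.735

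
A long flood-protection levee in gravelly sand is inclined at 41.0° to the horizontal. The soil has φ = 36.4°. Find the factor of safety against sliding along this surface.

For a dry cohesionless infinite slope the factor of safety is FS = tanφ / tanβ.
FS = tan36.4° / tan41.0° = 0.7373 / 0.8693 = 0.848

FS = 0.85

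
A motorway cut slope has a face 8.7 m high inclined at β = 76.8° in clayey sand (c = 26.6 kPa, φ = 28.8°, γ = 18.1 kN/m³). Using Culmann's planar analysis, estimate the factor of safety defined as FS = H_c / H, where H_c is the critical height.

FS = 1.74

H_c = (4c/γ) · sinβ cosφ / [1 − cos(β − φ)]
    = (4·26.6/18.1) · sin76.8°·cos28.8° / [1 − cos48.0°]
    = 5.878 · 0.8532 / 0.3309 = 15.16 m
FS = H_c / H = 15.16 / 8.7 = 1.742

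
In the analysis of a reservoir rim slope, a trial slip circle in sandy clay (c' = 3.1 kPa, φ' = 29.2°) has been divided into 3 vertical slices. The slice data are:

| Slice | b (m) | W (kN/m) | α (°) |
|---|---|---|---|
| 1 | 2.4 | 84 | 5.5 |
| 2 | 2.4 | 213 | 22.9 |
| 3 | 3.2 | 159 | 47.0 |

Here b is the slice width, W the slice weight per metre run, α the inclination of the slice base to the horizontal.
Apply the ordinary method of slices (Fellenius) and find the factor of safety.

FS = 1.19

Ordinary method of slices: FS = Σ[c'·Δl_i + (W_i cosα_i)·tanφ'] / Σ W_i sinα_i, with Δl_i = b_i / cosα_i.
Slice 1: Δl = 2.4/cos5.5° = 2.411 m; N'_1 = 84·cos5.5° = 83.6; c'Δl = 7.47; W sinα = 8.1
Slice 2: Δl = 2.4/cos22.9° = 2.605 m; N'_2 = 213·cos22.9° = 196.2; c'Δl = 8.08; W sinα = 82.9
Slice 3: Δl = 3.2/cos47.0° = 4.692 m; N'_3 = 159·cos47.0° = 108.4; c'Δl = 14.55; W sinα = 116.3
Σc'Δl = 30.1 kN/m; ΣN' = 388.3 kN/m; ΣW sinα = 207.2 kN/m
Resisting = 30.1 + 388.3·tan29.2° = 30.1 + 217.0 = 247.1 kN/m
FS = 247.1 / 207.2 = 1.192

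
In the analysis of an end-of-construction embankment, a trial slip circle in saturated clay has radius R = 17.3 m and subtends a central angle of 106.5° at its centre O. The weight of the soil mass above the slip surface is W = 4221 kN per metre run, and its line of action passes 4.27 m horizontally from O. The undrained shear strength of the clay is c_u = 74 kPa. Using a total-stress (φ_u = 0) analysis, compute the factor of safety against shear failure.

FS = 2.28

Taking moments about the centre O, the resisting moment is provided by the undrained shear strength acting along the arc:
Arc length L_a = R·θ = 17.3·(106.5°·π/180) = 17.3·1.8588 = 32.16 m
M_R = c_u·L_a·R = 74·32.16·17.3 = 41167.2 kN·m/m
M_D = W·d = 4221·4.27 = 18023.7 kN·m/m
FS = M_R / M_D = 41167.2 / 18023.7 = 2.284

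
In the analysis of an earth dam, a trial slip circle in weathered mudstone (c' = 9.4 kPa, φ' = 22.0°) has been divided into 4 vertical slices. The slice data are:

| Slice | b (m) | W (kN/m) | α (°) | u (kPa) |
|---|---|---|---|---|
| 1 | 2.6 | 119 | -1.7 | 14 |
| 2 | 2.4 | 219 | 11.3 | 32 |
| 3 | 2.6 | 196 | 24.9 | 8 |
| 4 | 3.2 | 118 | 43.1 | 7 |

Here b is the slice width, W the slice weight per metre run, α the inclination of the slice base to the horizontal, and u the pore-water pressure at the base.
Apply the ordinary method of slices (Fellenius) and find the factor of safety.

FS = 1.43

Ordinary method of slices: FS = Σ[c'·Δl_i + (W_i cosα_i − u_i·Δl_i)·tanφ'] / Σ W_i sinα_i, with Δl_i = b_i / cosα_i.
Slice 1: Δl = 2.6/cos(-1.7°) = 2.601 m; N'_1 = 119·cos(-1.7°) − 14·2.601 = 82.5; c'Δl = 24.45; W sinα = -3.5
Slice 2: Δl = 2.4/cos11.3° = 2.447 m; N'_2 = 219·cos11.3° − 32·2.447 = 136.4; c'Δl = 23.01; W sinα = 42.9
Slice 3: Δl = 2.6/cos24.9° = 2.866 m; N'_3 = 196·cos24.9° − 8·2.866 = 154.8; c'Δl = 26.94; W sinα = 82.5
Slice 4: Δl = 3.2/cos43.1° = 4.383 m; N'_4 = 118·cos43.1° − 7·4.383 = 55.5; c'Δl = 41.20; W sinα = 80.6
Σc'Δl = 115.6 kN/m; ΣN' = 429.3 kN/m; ΣW sinα = 202.5 kN/m
Resisting = 115.6 + 429.3·tan22.0° = 115.6 + 173.4 = 289.0 kN/m
FS = 289.0 / 202.5 = 1.427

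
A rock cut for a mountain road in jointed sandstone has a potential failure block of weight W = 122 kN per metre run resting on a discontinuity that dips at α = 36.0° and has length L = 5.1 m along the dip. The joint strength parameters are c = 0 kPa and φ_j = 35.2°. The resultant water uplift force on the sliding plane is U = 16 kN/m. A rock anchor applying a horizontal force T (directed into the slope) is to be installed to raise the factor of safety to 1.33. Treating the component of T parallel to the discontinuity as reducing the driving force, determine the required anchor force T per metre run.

Resolving forces along and normal to the sliding plane, with the horizontal anchor force T adding T·sinα to the effective normal force and T·cosα acting up the plane against the driving force:
FS = [cL + (W cosα − U + T sinα) tanφ_j] / [W sinα − T cosα]
Without the anchor: N' = 82.7 kN/m, driving T_d = 71.7 kN/m, resisting R = 0·5.1 + 82.7·tan35.2° = 58.3 kN/m, FS = 0.81.
Setting FS = 1.33 and solving for T:
1.33·(71.7 − T cos36.0°) = 58.3 + T sin36.0°·tan35.2°
T·(sin36.0°·tan35.2° + 1.33·cos36.0°) = 1.33·71.7 − 58.3
T·(0.5878·0.7054 + 1.33·0.8090) = 95.4 − 58.3 = 37.0
T·1.4906 = 37.0
T = 24.8 kN/m

T = 25 kN/m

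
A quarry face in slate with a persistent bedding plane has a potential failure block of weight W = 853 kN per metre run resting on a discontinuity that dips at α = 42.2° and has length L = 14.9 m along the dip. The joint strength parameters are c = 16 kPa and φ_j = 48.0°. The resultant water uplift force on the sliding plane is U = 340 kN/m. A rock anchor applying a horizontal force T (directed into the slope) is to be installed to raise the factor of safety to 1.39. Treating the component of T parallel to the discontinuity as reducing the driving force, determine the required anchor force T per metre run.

T = 132 kN/m

Resolving forces along and normal to the sliding plane, with the horizontal anchor force T adding T·sinα to the effective normal force and T·cosα acting up the plane against the driving force:
FS = [cL + (W cosα − U + T sinα) tanφ_j] / [W sinα − T cosα]
Without the anchor: N' = 291.9 kN/m, driving T_d = 573.0 kN/m, resisting R = 16·14.9 + 291.9·tan48.0° = 562.6 kN/m, FS = 0.98.
Setting FS = 1.39 and solving for T:
1.39·(573.0 − T cos42.2°) = 562.6 + T sin42.2°·tan48.0°
T·(sin42.2°·tan48.0° + 1.39·cos42.2°) = 1.39·573.0 − 562.6
T·(0.6717·1.1106 + 1.39·0.7408) = 796.4 − 562.6 = 233.8
T·1.7757 = 233.8
T = 131.7 kN/m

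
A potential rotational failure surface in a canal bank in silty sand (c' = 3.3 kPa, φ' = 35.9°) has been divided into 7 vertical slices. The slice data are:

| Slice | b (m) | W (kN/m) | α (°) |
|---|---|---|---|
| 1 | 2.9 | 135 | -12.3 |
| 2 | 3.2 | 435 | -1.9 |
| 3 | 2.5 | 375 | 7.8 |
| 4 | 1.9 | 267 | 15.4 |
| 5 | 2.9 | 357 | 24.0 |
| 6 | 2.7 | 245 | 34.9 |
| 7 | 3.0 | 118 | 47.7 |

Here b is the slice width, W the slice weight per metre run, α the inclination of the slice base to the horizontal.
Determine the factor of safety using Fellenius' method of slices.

Ordinary method of slices: FS = Σ[c'·Δl_i + (W_i cosα_i)·tanφ'] / Σ W_i sinα_i, with Δl_i = b_i / cosα_i.
Slice 1: Δl = 2.9/cos(-12.3°) = 2.968 m; N'_1 = 135·cos(-12.3°) = 131.9; c'Δl = 9.79; W sinα = -28.8
Slice 2: Δl = 3.2/cos(-1.9°) = 3.202 m; N'_2 = 435·cos(-1.9°) = 434.8; c'Δl = 10.57; W sinα = -14.4
Slice 3: Δl = 2.5/cos7.8° = 2.523 m; N'_3 = 375·cos7.8° = 371.5; c'Δl = 8.33; W sinα = 50.9
Slice 4: Δl = 1.9/cos15.4° = 1.971 m; N'_4 = 267·cos15.4° = 257.4; c'Δl = 6.50; W sinα = 70.9
Slice 5: Δl = 2.9/cos24.0° = 3.174 m; N'_5 = 357·cos24.0° = 326.1; c'Δl = 10.48; W sinα = 145.2
Slice 6: Δl = 2.7/cos34.9° = 3.292 m; N'_6 = 245·cos34.9° = 200.9; c'Δl = 10.86; W sinα = 140.2
Slice 7: Δl = 3.0/cos47.7° = 4.458 m; N'_7 = 118·cos47.7° = 79.4; c'Δl = 14.71; W sinα = 87.3
Σc'Δl = 71.2 kN/m; ΣN' = 1802.1 kN/m; ΣW sinα = 451.3 kN/m
Resisting = 71.2 + 1802.1·tan35.9° = 71.2 + 1304.5 = 1375.7 kN/m
FS = 1375.7 / 451.3 = 3.049

FS = 3.05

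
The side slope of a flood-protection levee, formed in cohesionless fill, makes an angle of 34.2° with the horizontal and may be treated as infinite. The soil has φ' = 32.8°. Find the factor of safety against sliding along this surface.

FS = 0.95

For a dry cohesionless infinite slope the factor of safety is FS = tanφ' / tanβ.
FS = tan32.8° / tan34.2° = 0.6445 / 0.6796 = 0.948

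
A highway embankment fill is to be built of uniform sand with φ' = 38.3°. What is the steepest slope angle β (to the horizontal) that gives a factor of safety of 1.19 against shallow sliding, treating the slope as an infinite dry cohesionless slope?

β = 33.6°

For an infinite dry cohesionless slope FS = tanφ'/tanβ, so tanβ = tanφ' / FS.
tanβ = tan38.3° / 1.19 = 0.7898 / 1.19 = 0.6637
β = arctan(0.6637) = 33.57°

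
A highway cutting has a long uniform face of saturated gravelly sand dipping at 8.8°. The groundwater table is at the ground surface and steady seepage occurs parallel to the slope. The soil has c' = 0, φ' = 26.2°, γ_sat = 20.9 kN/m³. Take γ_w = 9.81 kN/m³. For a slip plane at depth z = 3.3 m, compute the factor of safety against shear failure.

FS = 1.69

With seepage parallel to the slope and the water table at the surface, the effective normal stress on the slip plane uses the buoyant unit weight γ' = γ_sat − γ_w while the driving shear stress uses γ_sat:
FS = [c' + γ' z cos²β tanφ'] / [γ_sat z sinβ cosβ]
(For c' = 0 this reduces to FS = (γ'/γ_sat)·tanφ'/tanβ.)
γ' = 20.9 − 9.81 = 11.09 kN/m³
Numerator = 0.0 + 11.09·3.3·cos²8.8°·tan26.2° = 0.0 + 11.09·3.3·0.9766·0.4921 = 17.586 kPa
Denominator = 20.9·3.3·sin8.8°·cos8.8° = 20.9·3.3·0.1530·0.9882 = 10.427 kPa
FS = 17.586 / 10.427 = 1.687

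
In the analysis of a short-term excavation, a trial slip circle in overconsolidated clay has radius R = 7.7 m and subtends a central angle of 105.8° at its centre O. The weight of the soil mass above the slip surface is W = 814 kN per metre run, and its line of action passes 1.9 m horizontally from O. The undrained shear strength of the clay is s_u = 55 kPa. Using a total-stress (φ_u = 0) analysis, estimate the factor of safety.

FS = 3.89

Taking moments about the centre O, the resisting moment is provided by the undrained shear strength acting along the arc:
Arc length L_a = R·θ = 7.7·(105.8°·π/180) = 7.7·1.8466 = 14.22 m
M_R = s_u·L_a·R = 55·14.22·7.7 = 6021.5 kN·m/m
M_D = W·d = 814·1.9 = 1546.6 kN·m/m
FS = M_R / M_D = 6021.5 / 1546.6 = 3.893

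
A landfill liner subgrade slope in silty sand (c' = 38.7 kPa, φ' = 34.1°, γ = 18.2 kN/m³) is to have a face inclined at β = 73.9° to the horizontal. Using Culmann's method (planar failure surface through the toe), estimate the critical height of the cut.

Culmann's analysis gives the critical failure plane at α_cr = (β + φ')/2 = (73.9 + 34.1)/2 = 54.0°, and the critical height
H_c = (4c'/γ) · sinβ cosφ' / [1 − cos(β − φ')]
    = (4·38.7/18.2) · sin73.9°·cos34.1° / [1 − cos(39.8°)]
    = 8.505 · 0.9608·0.8281 / [1 − 0.7683]
    = 8.505 · 0.7956 / 0.2317
    = 29.20 m

H_c = 29.20 m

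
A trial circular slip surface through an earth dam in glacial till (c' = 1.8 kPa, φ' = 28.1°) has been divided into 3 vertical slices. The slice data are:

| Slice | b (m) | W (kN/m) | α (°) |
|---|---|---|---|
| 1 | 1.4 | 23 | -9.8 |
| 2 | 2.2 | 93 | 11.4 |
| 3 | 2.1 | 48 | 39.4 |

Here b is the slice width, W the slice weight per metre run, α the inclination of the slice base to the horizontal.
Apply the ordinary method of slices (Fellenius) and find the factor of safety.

FS = 2.05

Ordinary method of slices: FS = Σ[c'·Δl_i + (W_i cosα_i)·tanφ'] / Σ W_i sinα_i, with Δl_i = b_i / cosα_i.
Slice 1: Δl = 1.4/cos(-9.8°) = 1.421 m; N'_1 = 23·cos(-9.8°) = 22.7; c'Δl = 2.56; W sinα = -3.9
Slice 2: Δl = 2.2/cos11.4° = 2.244 m; N'_2 = 93·cos11.4° = 91.2; c'Δl = 4.04; W sinα = 18.4
Slice 3: Δl = 2.1/cos39.4° = 2.718 m; N'_3 = 48·cos39.4° = 37.1; c'Δl = 4.89; W sinα = 30.5
Σc'Δl = 11.5 kN/m; ΣN' = 150.9 kN/m; ΣW sinα = 44.9 kN/m
Resisting = 11.5 + 150.9·tan28.1° = 11.5 + 80.6 = 92.1 kN/m
FS = 92.1 / 44.9 = 2.049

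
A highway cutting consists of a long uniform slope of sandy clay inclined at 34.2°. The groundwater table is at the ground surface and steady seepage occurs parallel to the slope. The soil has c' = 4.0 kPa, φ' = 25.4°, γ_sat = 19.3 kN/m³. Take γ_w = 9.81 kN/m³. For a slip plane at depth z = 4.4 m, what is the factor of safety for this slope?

With seepage parallel to the slope and the water table at the surface, the effective normal stress on the slip plane uses the buoyant unit weight γ' = γ_sat − γ_w while the driving shear stress uses γ_sat:
FS = [c' + γ' z cos²β tanφ'] / [γ_sat z sinβ cosβ]
γ' = 19.3 − 9.81 = 9.49 kN/m³
Numerator = 4.0 + 9.49·4.4·cos²34.2°·tan25.4° = 4.0 + 9.49·4.4·0.6841·0.4748 = 17.563 kPa
Denominator = 19.3·4.4·sin34.2°·cos34.2° = 19.3·4.4·0.5621·0.8271 = 39.478 kPa
FS = 17.563 / 39.478 = 0.445

FS = 0.44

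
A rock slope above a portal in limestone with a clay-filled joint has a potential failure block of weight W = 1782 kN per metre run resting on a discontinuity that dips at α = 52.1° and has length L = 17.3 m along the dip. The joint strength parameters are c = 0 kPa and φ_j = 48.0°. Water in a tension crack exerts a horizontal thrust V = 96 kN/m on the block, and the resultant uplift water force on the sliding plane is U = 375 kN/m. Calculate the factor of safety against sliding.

Resolving the block weight along and normal to the plane and applying the Mohr–Coulomb strength on the joint:
N' = W cosα − U − V sinα = 1782·cos52.1° − 375 − 96·sin52.1° = 643.9 kN/m
Driving force T = W sinα + V cosα = 1782·sin52.1° + 96·cos52.1° = 1465.1 kN/m
Resisting force R = c·L + N'·tanφ_j = 0·17.3 + 643.9·tan48.0° = 0.0 + 715.1 = 715.1 kN/m
FS = R / T = 715.1 / 1465.1 = 0.488

FS = 0.49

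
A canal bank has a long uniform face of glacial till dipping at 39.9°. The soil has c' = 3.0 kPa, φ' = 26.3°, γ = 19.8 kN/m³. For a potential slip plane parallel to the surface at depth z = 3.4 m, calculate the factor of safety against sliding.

FS = 0.68

For an infinite slope with a slip plane parallel to the surface (no pore pressure): FS = [c' + γz cos²β tanφ'] / [γz sinβ cosβ].
γz = 19.8·3.4 = 67.32 kN/m²
Numerator = 3.0 + 67.32·cos²39.9°·tan26.3° = 3.0 + 67.32·0.5885·0.4942 = 22.582 kPa
Denominator = 67.32·sin39.9°·cos39.9° = 67.32·0.6414·0.7672 = 33.128 kPa
FS = 22.582 / 33.128 = 0.682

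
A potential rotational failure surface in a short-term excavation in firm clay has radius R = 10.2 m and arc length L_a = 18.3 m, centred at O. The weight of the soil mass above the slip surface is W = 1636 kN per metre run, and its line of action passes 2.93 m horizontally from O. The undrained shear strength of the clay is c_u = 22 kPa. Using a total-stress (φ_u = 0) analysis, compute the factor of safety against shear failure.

Taking moments about the centre O, the resisting moment is provided by the undrained shear strength acting along the arc:
M_R = c_u·L_a·R = 22·18.30·10.2 = 4106.5 kN·m/m
M_D = W·d = 1636·2.93 = 4793.5 kN·m/m
FS = M_R / M_D = 4106.5 / 4793.5 = 0.857

FS = 0.86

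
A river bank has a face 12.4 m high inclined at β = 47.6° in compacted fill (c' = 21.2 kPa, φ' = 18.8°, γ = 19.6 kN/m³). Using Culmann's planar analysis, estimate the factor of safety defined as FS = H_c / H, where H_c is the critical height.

H_c = (4c'/γ) · sinβ cosφ' / [1 − cos(β − φ')]
    = (4·21.2/19.6) · sin47.6°·cos18.8° / [1 − cos28.8°]
    = 4.327 · 0.6991 / 0.1237 = 24.45 m
FS = H_c / H = 24.45 / 12.4 = 1.972

FS = 1.97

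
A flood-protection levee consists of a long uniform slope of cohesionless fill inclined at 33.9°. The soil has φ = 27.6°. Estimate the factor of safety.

For a dry cohesionless infinite slope the factor of safety is FS = tanφ / tanβ.
FS = tan27.6° / tan33.9° = 0.5228 / 0.6720 = 0.778

FS = 0.78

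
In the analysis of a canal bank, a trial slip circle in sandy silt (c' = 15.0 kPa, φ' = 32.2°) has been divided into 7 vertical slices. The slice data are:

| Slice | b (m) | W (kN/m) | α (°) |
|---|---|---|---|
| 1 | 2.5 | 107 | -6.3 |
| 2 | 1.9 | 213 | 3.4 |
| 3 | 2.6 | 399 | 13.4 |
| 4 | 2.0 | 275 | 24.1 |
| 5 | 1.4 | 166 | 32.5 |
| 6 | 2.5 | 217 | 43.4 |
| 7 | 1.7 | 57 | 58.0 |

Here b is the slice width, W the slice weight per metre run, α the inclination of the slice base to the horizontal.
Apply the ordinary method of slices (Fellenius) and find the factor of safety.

FS = 2.18

Ordinary method of slices: FS = Σ[c'·Δl_i + (W_i cosα_i)·tanφ'] / Σ W_i sinα_i, with Δl_i = b_i / cosα_i.
Slice 1: Δl = 2.5/cos(-6.3°) = 2.515 m; N'_1 = 107·cos(-6.3°) = 106.4; c'Δl = 37.73; W sinα = -11.7
Slice 2: Δl = 1.9/cos3.4° = 1.903 m; N'_2 = 213·cos3.4° = 212.6; c'Δl = 28.55; W sinα = 12.6
Slice 3: Δl = 2.6/cos13.4° = 2.673 m; N'_3 = 399·cos13.4° = 388.1; c'Δl = 40.09; W sinα = 92.5
Slice 4: Δl = 2.0/cos24.1° = 2.191 m; N'_4 = 275·cos24.1° = 251.0; c'Δl = 32.86; W sinα = 112.3
Slice 5: Δl = 1.4/cos32.5° = 1.660 m; N'_5 = 166·cos32.5° = 140.0; c'Δl = 24.90; W sinα = 89.2
Slice 6: Δl = 2.5/cos43.4° = 3.441 m; N'_6 = 217·cos43.4° = 157.7; c'Δl = 51.61; W sinα = 149.1
Slice 7: Δl = 1.7/cos58.0° = 3.208 m; N'_7 = 57·cos58.0° = 30.2; c'Δl = 48.12; W sinα = 48.3
Σc'Δl = 263.9 kN/m; ΣN' = 1286.0 kN/m; ΣW sinα = 492.3 kN/m
Resisting = 263.9 + 1286.0·tan32.2° = 263.9 + 809.9 = 1073.7 kN/m
FS = 1073.7 / 492.3 = 2.181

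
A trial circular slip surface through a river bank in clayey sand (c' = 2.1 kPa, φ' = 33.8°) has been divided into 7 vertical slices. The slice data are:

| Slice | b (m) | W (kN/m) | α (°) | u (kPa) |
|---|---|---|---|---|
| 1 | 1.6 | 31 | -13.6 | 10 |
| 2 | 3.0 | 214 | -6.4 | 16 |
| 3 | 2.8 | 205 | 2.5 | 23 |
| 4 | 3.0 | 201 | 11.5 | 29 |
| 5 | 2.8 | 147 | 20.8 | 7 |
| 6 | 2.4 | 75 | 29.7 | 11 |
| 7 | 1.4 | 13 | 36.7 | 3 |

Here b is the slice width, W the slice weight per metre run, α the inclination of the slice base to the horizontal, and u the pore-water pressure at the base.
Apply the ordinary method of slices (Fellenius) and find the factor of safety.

FS = 3.72

Ordinary method of slices: FS = Σ[c'·Δl_i + (W_i cosα_i − u_i·Δl_i)·tanφ'] / Σ W_i sinα_i, with Δl_i = b_i / cosα_i.
Slice 1: Δl = 1.6/cos(-13.6°) = 1.646 m; N'_1 = 31·cos(-13.6°) − 10·1.646 = 13.7; c'Δl = 3.46; W sinα = -7.3
Slice 2: Δl = 3.0/cos(-6.4°) = 3.019 m; N'_2 = 214·cos(-6.4°) − 16·3.019 = 164.4; c'Δl = 6.34; W sinα = -23.9
Slice 3: Δl = 2.8/cos2.5° = 2.803 m; N'_3 = 205·cos2.5° − 23·2.803 = 140.3; c'Δl = 5.89; W sinα = 8.9
Slice 4: Δl = 3.0/cos11.5° = 3.061 m; N'_4 = 201·cos11.5° − 29·3.061 = 108.2; c'Δl = 6.43; W sinα = 40.1
Slice 5: Δl = 2.8/cos20.8° = 2.995 m; N'_5 = 147·cos20.8° − 7·2.995 = 116.5; c'Δl = 6.29; W sinα = 52.2
Slice 6: Δl = 2.4/cos29.7° = 2.763 m; N'_6 = 75·cos29.7° − 11·2.763 = 34.8; c'Δl = 5.80; W sinα = 37.2
Slice 7: Δl = 1.4/cos36.7° = 1.746 m; N'_7 = 13·cos36.7° − 3·1.746 = 5.2; c'Δl = 3.67; W sinα = 7.8
Σc'Δl = 37.9 kN/m; ΣN' = 583.0 kN/m; ΣW sinα = 115.0 kN/m
Resisting = 37.9 + 583.0·tan33.8° = 37.9 + 390.3 = 428.1 kN/m
FS = 428.1 / 115.0 = 3.723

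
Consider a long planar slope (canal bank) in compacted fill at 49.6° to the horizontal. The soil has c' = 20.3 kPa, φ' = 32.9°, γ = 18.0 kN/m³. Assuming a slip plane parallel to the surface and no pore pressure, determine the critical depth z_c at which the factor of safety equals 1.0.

z_c = 5.08 m

Setting FS = 1.00 in FS = [c' + γz cos²β tanφ'] / [γz sinβ cosβ] and solving for z:
z = c' / [γ cosβ (FS·sinβ − cosβ·tanφ')]
  = 20.3 / [18.0·cos49.6°·(1.00·sin49.6° − cos49.6°·tan32.9°)]
  = 20.3 / [18.0·0.6481·(1.00·0.7615 − 0.6481·0.6469)]
  = 20.3 / 3.9928 = 5.084 m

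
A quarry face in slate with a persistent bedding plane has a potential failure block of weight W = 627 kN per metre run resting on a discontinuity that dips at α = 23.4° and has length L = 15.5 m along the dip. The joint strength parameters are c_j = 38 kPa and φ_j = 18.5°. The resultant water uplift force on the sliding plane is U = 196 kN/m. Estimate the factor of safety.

Resolving the block weight along and normal to the plane and applying the Mohr–Coulomb strength on the joint:
N' = W cosα − U = 627·cos23.4° − 196 = 379.4 kN/m
Driving force T = W sinα = 627·sin23.4° = 249.0 kN/m
Resisting force R = c_j·L + N'·tanφ_j = 38·15.5 + 379.4·tan18.5° = 589.0 + 127.0 = 716.0 kN/m
FS = R / T = 716.0 / 249.0 = 2.875

FS = 2.88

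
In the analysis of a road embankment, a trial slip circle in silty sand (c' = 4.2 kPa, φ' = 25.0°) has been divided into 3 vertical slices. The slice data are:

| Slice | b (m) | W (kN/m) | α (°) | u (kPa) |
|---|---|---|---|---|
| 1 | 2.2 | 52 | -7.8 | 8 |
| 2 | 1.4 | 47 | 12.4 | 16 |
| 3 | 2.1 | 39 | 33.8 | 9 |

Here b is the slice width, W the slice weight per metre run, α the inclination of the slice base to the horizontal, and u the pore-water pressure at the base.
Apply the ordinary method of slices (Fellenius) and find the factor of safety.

FS = 2.30

Ordinary method of slices: FS = Σ[c'·Δl_i + (W_i cosα_i − u_i·Δl_i)·tanφ'] / Σ W_i sinα_i, with Δl_i = b_i / cosα_i.
Slice 1: Δl = 2.2/cos(-7.8°) = 2.221 m; N'_1 = 52·cos(-7.8°) − 8·2.221 = 33.8; c'Δl = 9.33; W sinα = -7.1
Slice 2: Δl = 1.4/cos12.4° = 1.433 m; N'_2 = 47·cos12.4° − 16·1.433 = 23.0; c'Δl = 6.02; W sinα = 10.1
Slice 3: Δl = 2.1/cos33.8° = 2.527 m; N'_3 = 39·cos33.8° − 9·2.527 = 9.7; c'Δl = 10.61; W sinα = 21.7
Σc'Δl = 26.0 kN/m; ΣN' = 66.4 kN/m; ΣW sinα = 24.7 kN/m
Resisting = 26.0 + 66.4·tan25.0° = 26.0 + 31.0 = 56.9 kN/m
FS = 56.9 / 24.7 = 2.301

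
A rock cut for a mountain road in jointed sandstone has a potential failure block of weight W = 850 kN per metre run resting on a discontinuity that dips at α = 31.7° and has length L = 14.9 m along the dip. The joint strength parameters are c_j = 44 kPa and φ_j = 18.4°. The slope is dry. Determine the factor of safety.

FS = 2.01

Resolving the block weight along and normal to the plane and applying the Mohr–Coulomb strength on the joint:
N' = W cosα = 850·cos31.7° = 723.2 kN/m
Driving force T = W sinα = 850·sin31.7° = 446.7 kN/m
Resisting force R = c_j·L + N'·tanφ_j = 44·14.9 + 723.2·tan18.4° = 655.6 + 240.6 = 896.2 kN/m
FS = R / T = 896.2 / 446.7 = 2.006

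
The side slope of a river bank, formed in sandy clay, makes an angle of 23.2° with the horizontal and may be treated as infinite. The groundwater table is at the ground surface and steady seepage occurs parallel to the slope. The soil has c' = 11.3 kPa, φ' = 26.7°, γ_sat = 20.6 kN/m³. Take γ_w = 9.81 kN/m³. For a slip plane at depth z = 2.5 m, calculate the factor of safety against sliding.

With seepage parallel to the slope and the water table at the surface, the effective normal stress on the slip plane uses the buoyant unit weight γ' = γ_sat − γ_w while the driving shear stress uses γ_sat:
FS = [c' + γ' z cos²β tanφ'] / [γ_sat z sinβ cosβ]
γ' = 20.6 − 9.81 = 10.79 kN/m³
Numerator = 11.3 + 10.79·2.5·cos²23.2°·tan26.7° = 11.3 + 10.79·2.5·0.8448·0.5029 = 22.762 kPa
Denominator = 20.6·2.5·sin23.2°·cos23.2° = 20.6·2.5·0.3939·0.9191 = 18.647 kPa
FS = 22.762 / 18.647 = 1.221

FS = 1.22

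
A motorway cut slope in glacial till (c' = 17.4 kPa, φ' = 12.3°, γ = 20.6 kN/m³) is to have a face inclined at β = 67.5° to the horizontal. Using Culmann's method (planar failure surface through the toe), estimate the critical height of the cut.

Culmann's analysis gives the critical failure plane at α_cr = (β + φ')/2 = (67.5 + 12.3)/2 = 39.9°, and the critical height
H_c = (4c'/γ) · sinβ cosφ' / [1 − cos(β − φ')]
    = (4·17.4/20.6) · sin67.5°·cos12.3° / [1 − cos(55.2°)]
    = 3.379 · 0.9239·0.9770 / [1 − 0.5707]
    = 3.379 · 0.9027 / 0.4293
    = 7.10 m

H_c = 7.10 m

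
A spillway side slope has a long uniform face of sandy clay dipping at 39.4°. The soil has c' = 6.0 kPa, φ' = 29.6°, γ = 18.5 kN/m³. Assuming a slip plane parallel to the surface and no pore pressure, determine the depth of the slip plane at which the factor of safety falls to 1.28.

z = 1.12 m

Setting FS = 1.28 in FS = [c' + γz cos²β tanφ'] / [γz sinβ cosβ] and solving for z:
z = c' / [γ cosβ (FS·sinβ − cosβ·tanφ')]
  = 6.0 / [18.5·cos39.4°·(1.28·sin39.4° − cos39.4°·tan29.6°)]
  = 6.0 / [18.5·0.7727·(1.28·0.6347 − 0.7727·0.5681)]
  = 6.0 / 5.3391 = 1.124 m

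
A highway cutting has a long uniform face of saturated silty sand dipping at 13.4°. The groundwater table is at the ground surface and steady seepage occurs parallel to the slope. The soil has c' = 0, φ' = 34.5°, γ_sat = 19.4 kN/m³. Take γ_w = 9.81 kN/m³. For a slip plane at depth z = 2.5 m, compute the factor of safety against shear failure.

With seepage parallel to the slope and the water table at the surface, the effective normal stress on the slip plane uses the buoyant unit weight γ' = γ_sat − γ_w while the driving shear stress uses γ_sat:
FS = [c' + γ' z cos²β tanφ'] / [γ_sat z sinβ cosβ]
(For c' = 0 this reduces to FS = (γ'/γ_sat)·tanφ'/tanβ.)
γ' = 19.4 − 9.81 = 9.59 kN/m³
Numerator = 0.0 + 9.59·2.5·cos²13.4°·tan34.5° = 0.0 + 9.59·2.5·0.9463·0.6873 = 15.593 kPa
Denominator = 19.4·2.5·sin13.4°·cos13.4° = 19.4·2.5·0.2317·0.9728 = 10.934 kPa
FS = 15.593 / 10.934 = 1.426

FS = 1.43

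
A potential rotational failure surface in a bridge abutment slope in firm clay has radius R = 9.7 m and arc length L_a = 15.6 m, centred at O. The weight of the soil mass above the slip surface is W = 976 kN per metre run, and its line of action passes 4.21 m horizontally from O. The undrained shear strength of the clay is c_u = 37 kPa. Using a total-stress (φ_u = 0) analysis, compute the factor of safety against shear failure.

Taking moments about the centre O, the resisting moment is provided by the undrained shear strength acting along the arc:
M_R = c_u·L_a·R = 37·15.60·9.7 = 5598.8 kN·m/m
M_D = W·d = 976·4.21 = 4109.0 kN·m/m
FS = M_R / M_D = 5598.8 / 4109.0 = 1.363

FS = 1.36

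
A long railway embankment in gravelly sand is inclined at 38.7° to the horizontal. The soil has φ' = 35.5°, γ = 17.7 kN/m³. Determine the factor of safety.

For a dry cohesionless infinite slope the factor of safety is FS = tanφ' / tanβ.
FS = tan35.5° / tan38.7° = 0.7133 / 0.8012 = 0.890

FS = 0.89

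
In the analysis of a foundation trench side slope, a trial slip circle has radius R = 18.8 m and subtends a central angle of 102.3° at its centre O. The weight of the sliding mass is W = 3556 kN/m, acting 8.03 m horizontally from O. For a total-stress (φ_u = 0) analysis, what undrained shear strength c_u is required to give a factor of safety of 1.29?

c_u = 58.4 kPa

FS = c_u·L_a·R / (W·d), so c_u = FS·W·d / (L_a·R).
Arc length L_a = R·θ = 18.8·(102.3°·π/180) = 18.8·1.7855 = 33.57 m
c_u = 1.29·3556·8.03 / (33.57·18.8) = 36835.5 / 631.06 = 58.37 kPa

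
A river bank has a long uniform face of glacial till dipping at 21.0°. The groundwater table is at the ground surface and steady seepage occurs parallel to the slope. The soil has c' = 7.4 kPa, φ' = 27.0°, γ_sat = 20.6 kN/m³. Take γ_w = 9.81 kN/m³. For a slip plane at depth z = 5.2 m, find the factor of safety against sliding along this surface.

FS = 0.90

With seepage parallel to the slope and the water table at the surface, the effective normal stress on the slip plane uses the buoyant unit weight γ' = γ_sat − γ_w while the driving shear stress uses γ_sat:
FS = [c' + γ' z cos²β tanφ'] / [γ_sat z sinβ cosβ]
γ' = 20.6 − 9.81 = 10.79 kN/m³
Numerator = 7.4 + 10.79·5.2·cos²21.0°·tan27.0° = 7.4 + 10.79·5.2·0.8716·0.5095 = 32.317 kPa
Denominator = 20.6·5.2·sin21.0°·cos21.0° = 20.6·5.2·0.3584·0.9336 = 35.839 kPa
FS = 32.317 / 35.839 = 0.902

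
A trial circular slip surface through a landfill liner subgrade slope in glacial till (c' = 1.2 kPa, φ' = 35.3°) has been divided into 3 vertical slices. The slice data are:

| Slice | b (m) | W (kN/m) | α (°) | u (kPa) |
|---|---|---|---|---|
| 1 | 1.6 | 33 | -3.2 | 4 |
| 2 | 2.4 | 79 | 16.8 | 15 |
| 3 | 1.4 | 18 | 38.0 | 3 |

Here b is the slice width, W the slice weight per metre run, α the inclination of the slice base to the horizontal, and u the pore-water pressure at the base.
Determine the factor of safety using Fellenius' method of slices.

Ordinary method of slices: FS = Σ[c'·Δl_i + (W_i cosα_i − u_i·Δl_i)·tanφ'] / Σ W_i sinα_i, with Δl_i = b_i / cosα_i.
Slice 1: Δl = 1.6/cos(-3.2°) = 1.602 m; N'_1 = 33·cos(-3.2°) − 4·1.602 = 26.5; c'Δl = 1.92; W sinα = -1.8
Slice 2: Δl = 2.4/cos16.8° = 2.507 m; N'_2 = 79·cos16.8° − 15·2.507 = 38.0; c'Δl = 3.01; W sinα = 22.8
Slice 3: Δl = 1.4/cos38.0° = 1.777 m; N'_3 = 18·cos38.0° − 3·1.777 = 8.9; c'Δl = 2.13; W sinα = 11.1
Σc'Δl = 7.1 kN/m; ΣN' = 73.4 kN/m; ΣW sinα = 32.1 kN/m
Resisting = 7.1 + 73.4·tan35.3° = 7.1 + 52.0 = 59.0 kN/m
FS = 59.0 / 32.1 = 1.841

FS = 1.84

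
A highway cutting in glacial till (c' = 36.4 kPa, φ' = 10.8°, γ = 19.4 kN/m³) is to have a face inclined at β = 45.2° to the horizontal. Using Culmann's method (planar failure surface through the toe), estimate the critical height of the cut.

Culmann's analysis gives the critical failure plane at α_cr = (β + φ')/2 = (45.2 + 10.8)/2 = 28.0°, and the critical height
H_c = (4c'/γ) · sinβ cosφ' / [1 − cos(β − φ')]
    = (4·36.4/19.4) · sin45.2°·cos10.8° / [1 − cos(34.4°)]
    = 7.505 · 0.7096·0.9823 / [1 − 0.8251]
    = 7.505 · 0.6970 / 0.1749
    = 29.91 m

H_c = 29.91 m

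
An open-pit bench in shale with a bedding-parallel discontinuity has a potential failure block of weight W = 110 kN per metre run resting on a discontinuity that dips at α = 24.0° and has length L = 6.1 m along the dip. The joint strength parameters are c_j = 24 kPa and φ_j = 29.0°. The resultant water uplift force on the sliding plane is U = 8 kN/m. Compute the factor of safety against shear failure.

FS = 4.42

Resolving the block weight along and normal to the plane and applying the Mohr–Coulomb strength on the joint:
N' = W cosα − U = 110·cos24.0° − 8 = 92.5 kN/m
Driving force T = W sinα = 110·sin24.0° = 44.7 kN/m
Resisting force R = c_j·L + N'·tanφ_j = 24·6.1 + 92.5·tan29.0° = 146.4 + 51.3 = 197.7 kN/m
FS = R / T = 197.7 / 44.7 = 4.418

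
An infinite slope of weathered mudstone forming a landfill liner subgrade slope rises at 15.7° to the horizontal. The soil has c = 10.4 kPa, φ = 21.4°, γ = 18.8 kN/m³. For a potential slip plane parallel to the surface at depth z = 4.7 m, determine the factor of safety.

FS = 1.85

For an infinite slope with a slip plane parallel to the surface (no pore pressure): FS = [c + γz cos²β tanφ] / [γz sinβ cosβ].
γz = 18.8·4.7 = 88.36 kN/m²
Numerator = 10.4 + 88.36·cos²15.7°·tan21.4° = 10.4 + 88.36·0.9268·0.3919 = 42.492 kPa
Denominator = 88.36·sin15.7°·cos15.7° = 88.36·0.2706·0.9627 = 23.018 kPa
FS = 42.492 / 23.018 = 1.846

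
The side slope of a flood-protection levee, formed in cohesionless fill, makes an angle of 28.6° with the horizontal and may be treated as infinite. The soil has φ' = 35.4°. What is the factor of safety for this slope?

FS = 1.30

For a dry cohesionless infinite slope the factor of safety is FS = tanφ' / tanβ.
FS = tan35.4° / tan28.6° = 0.7107 / 0.5452 = 1.303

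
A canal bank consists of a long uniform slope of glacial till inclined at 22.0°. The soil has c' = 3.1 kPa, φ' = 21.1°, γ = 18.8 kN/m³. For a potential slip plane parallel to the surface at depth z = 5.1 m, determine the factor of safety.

For an infinite slope with a slip plane parallel to the surface (no pore pressure): FS = [c' + γz cos²β tanφ'] / [γz sinβ cosβ].
γz = 18.8·5.1 = 95.88 kN/m²
Numerator = 3.1 + 95.88·cos²22.0°·tan21.1° = 3.1 + 95.88·0.8597·0.3859 = 34.905 kPa
Denominator = 95.88·sin22.0°·cos22.0° = 95.88·0.3746·0.9272 = 33.302 kPa
FS = 34.905 / 33.302 = 1.048

FS = 1.05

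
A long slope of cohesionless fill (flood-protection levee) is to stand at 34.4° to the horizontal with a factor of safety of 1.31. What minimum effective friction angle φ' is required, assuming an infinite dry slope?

FS = tanφ'/tanβ ⇒ tanφ' = FS · tanβ = 1.31 · tan34.4° = 0.8970
φ' = arctan(0.8970) = 41.89°

φ' = 41.9°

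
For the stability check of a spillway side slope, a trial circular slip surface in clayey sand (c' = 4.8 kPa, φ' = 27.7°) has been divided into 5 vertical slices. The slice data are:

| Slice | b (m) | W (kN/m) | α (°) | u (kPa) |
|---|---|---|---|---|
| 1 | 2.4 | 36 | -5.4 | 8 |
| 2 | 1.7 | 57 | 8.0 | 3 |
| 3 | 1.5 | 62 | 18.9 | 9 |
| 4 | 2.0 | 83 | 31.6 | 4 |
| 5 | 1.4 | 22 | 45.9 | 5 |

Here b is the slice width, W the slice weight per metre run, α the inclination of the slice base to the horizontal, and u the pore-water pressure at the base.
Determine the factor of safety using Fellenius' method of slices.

Ordinary method of slices: FS = Σ[c'·Δl_i + (W_i cosα_i − u_i·Δl_i)·tanφ'] / Σ W_i sinα_i, with Δl_i = b_i / cosα_i.
Slice 1: Δl = 2.4/cos(-5.4°) = 2.411 m; N'_1 = 36·cos(-5.4°) − 8·2.411 = 16.6; c'Δl = 11.57; W sinα = -3.4
Slice 2: Δl = 1.7/cos8.0° = 1.717 m; N'_2 = 57·cos8.0° − 3·1.717 = 51.3; c'Δl = 8.24; W sinα = 7.9
Slice 3: Δl = 1.5/cos18.9° = 1.585 m; N'_3 = 62·cos18.9° − 9·1.585 = 44.4; c'Δl = 7.61; W sinα = 20.1
Slice 4: Δl = 2.0/cos31.6° = 2.348 m; N'_4 = 83·cos31.6° − 4·2.348 = 61.3; c'Δl = 11.27; W sinα = 43.5
Slice 5: Δl = 1.4/cos45.9° = 2.012 m; N'_5 = 22·cos45.9° − 5·2.012 = 5.3; c'Δl = 9.66; W sinα = 15.8
Σc'Δl = 48.3 kN/m; ΣN' = 178.8 kN/m; ΣW sinα = 83.9 kN/m
Resisting = 48.3 + 178.8·tan27.7° = 48.3 + 93.9 = 142.2 kN/m
FS = 142.2 / 83.9 = 1.695

FS = 1.69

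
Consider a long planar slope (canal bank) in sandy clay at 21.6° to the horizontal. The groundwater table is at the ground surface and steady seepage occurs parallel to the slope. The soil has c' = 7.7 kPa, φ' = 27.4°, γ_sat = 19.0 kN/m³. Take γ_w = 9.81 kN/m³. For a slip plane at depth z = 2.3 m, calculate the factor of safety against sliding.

With seepage parallel to the slope and the water table at the surface, the effective normal stress on the slip plane uses the buoyant unit weight γ' = γ_sat − γ_w while the driving shear stress uses γ_sat:
FS = [c' + γ' z cos²β tanφ'] / [γ_sat z sinβ cosβ]
γ' = 19.0 − 9.81 = 9.19 kN/m³
Numerator = 7.7 + 9.19·2.3·cos²21.6°·tan27.4° = 7.7 + 9.19·2.3·0.8645·0.5184 = 17.172 kPa
Denominator = 19.0·2.3·sin21.6°·cos21.6° = 19.0·2.3·0.3681·0.9298 = 14.957 kPa
FS = 17.172 / 14.957 = 1.148

FS = 1.15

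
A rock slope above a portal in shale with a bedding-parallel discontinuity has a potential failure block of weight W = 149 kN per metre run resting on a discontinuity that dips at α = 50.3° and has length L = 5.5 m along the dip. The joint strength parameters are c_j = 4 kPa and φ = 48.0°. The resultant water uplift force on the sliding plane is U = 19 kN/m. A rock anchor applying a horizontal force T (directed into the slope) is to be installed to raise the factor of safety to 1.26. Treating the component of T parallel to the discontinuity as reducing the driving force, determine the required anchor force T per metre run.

Resolving forces along and normal to the sliding plane, with the horizontal anchor force T adding T·sinα to the effective normal force and T·cosα acting up the plane against the driving force:
FS = [c_jL + (W cosα − U + T sinα) tanφ] / [W sinα − T cosα]
Without the anchor: N' = 76.2 kN/m, driving T_d = 114.6 kN/m, resisting R = 4·5.5 + 76.2·tan48.0° = 106.6 kN/m, FS = 0.93.
Setting FS = 1.26 and solving for T:
1.26·(114.6 − T cos50.3°) = 106.6 + T sin50.3°·tan48.0°
T·(sin50.3°·tan48.0° + 1.26·cos50.3°) = 1.26·114.6 − 106.6
T·(0.7694·1.1106 + 1.26·0.6388) = 144.4 − 106.6 = 37.8
T·1.6594 = 37.8
T = 22.8 kN/m

T = 23 kN/m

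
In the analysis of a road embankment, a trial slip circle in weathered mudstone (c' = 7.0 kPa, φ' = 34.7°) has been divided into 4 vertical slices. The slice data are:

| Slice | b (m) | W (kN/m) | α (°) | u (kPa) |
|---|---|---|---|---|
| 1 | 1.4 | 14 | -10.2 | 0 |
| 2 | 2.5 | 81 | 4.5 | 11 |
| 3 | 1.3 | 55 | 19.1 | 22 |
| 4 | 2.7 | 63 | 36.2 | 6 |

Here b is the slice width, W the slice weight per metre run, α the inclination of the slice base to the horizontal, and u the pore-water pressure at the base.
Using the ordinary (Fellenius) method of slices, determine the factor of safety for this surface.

FS = 2.42

Ordinary method of slices: FS = Σ[c'·Δl_i + (W_i cosα_i − u_i·Δl_i)·tanφ'] / Σ W_i sinα_i, with Δl_i = b_i / cosα_i.
Slice 1: Δl = 1.4/cos(-10.2°) = 1.422 m; N'_1 = 14·cos(-10.2°) − 0·1.422 = 13.8; c'Δl = 9.96; W sinα = -2.5
Slice 2: Δl = 2.5/cos4.5° = 2.508 m; N'_2 = 81·cos4.5° − 11·2.508 = 53.2; c'Δl = 17.55; W sinα = 6.4
Slice 3: Δl = 1.3/cos19.1° = 1.376 m; N'_3 = 55·cos19.1° − 22·1.376 = 21.7; c'Δl = 9.63; W sinα = 18.0
Slice 4: Δl = 2.7/cos36.2° = 3.346 m; N'_4 = 63·cos36.2° − 6·3.346 = 30.8; c'Δl = 23.42; W sinα = 37.2
Σc'Δl = 60.6 kN/m; ΣN' = 119.4 kN/m; ΣW sinα = 59.1 kN/m
Resisting = 60.6 + 119.4·tan34.7° = 60.6 + 82.7 = 143.2 kN/m
FS = 143.2 / 59.1 = 2.425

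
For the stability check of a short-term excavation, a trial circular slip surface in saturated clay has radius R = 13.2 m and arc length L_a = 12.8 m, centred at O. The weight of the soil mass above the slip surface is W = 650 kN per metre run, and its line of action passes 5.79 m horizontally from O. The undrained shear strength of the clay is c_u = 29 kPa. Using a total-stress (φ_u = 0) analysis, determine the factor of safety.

Taking moments about the centre O, the resisting moment is provided by the undrained shear strength acting along the arc:
M_R = c_u·L_a·R = 29·12.80·13.2 = 4899.8 kN·m/m
M_D = W·d = 650·5.79 = 3763.5 kN·m/m
FS = M_R / M_D = 4899.8 / 3763.5 = 1.302

FS = 1.30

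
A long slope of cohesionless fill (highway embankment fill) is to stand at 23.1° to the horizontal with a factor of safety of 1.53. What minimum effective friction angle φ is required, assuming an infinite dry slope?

FS = tanφ/tanβ ⇒ tanφ = FS · tanβ = 1.53 · tan23.1° = 0.6526
φ = arctan(0.6526) = 33.13°

φ = 33.1°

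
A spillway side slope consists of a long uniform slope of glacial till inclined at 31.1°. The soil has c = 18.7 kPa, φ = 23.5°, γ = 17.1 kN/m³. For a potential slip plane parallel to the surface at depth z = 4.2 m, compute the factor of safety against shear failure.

FS = 1.31

For an infinite slope with a slip plane parallel to the surface (no pore pressure): FS = [c + γz cos²β tanφ] / [γz sinβ cosβ].
γz = 17.1·4.2 = 71.82 kN/m²
Numerator = 18.7 + 71.82·cos²31.1°·tan23.5° = 18.7 + 71.82·0.7332·0.4348 = 41.596 kPa
Denominator = 71.82·sin31.1°·cos31.1° = 71.82·0.5165·0.8563 = 31.765 kPa
FS = 41.596 / 31.765 = 1.309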